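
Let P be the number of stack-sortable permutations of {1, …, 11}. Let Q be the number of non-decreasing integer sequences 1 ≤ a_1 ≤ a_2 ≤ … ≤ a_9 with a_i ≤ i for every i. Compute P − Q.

Stack-sortable permutations are exactly the 231-avoiding ones, counted by C_n; here n = 11. So P = C_11 = 58786.
Weakly increasing sequences with a_i ≤ i biject with Dyck paths of semilength 9, so there are C_9. So Q = C_9 = 4862.
P − Q = 58786 − 4862 = 53924.

53924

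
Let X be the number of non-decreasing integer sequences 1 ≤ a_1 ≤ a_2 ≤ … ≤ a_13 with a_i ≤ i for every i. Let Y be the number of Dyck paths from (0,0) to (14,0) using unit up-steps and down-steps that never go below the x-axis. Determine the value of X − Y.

742471

Such sub-staircase sequences of length n are counted by C_n; here n = 13. So X = C_13 = 742900.
A Dyck path with 7 up-steps and 7 down-steps has semilength 7, so there are C_7 of them. So Y = C_7 = 429.
X − Y = 742900 − 429 = 742471.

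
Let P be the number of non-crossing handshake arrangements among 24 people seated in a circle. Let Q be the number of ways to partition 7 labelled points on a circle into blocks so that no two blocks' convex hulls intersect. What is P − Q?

207583

With 24 = 2·12 people, non-crossing handshake pairings are non-crossing perfect matchings on a circle, counted by C_12. So P = C_12 = 208012.
Non-crossing partitions of an n-element set are counted by C_n; here n = 7. So Q = C_7 = 429.
P − Q = 208012 − 429 = 207583.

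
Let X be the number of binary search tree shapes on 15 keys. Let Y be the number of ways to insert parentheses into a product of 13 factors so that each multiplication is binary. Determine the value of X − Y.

There are C_n binary search tree shapes on n keys; with n = 15 that is C_15. So X = C_15 = 9694845.
Parenthesizations of m factors correspond to full binary trees with m leaves, counted by C_{m−1}; m = 13 gives C_12. So Y = C_12 = 208012.
X − Y = 9694845 − 208012 = 9486833.

9486833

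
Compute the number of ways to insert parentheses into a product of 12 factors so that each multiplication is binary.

Bracketing 12 factors into binary products is counted by C_{12−1} = C_11.
C_11 = C_10 · 2(2·10+1)/(10+2) = 16796 · 42/12 = 58786.

58786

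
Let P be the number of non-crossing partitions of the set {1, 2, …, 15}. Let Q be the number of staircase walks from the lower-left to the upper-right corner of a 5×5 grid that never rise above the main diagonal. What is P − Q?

9694803

The non-crossing partitions of [15] form a lattice of size C_15. So P = C_15 = 9694845.
Sub-diagonal monotone paths from (0,0) to (5,5) biject with Dyck paths of semilength 5, giving C_5. So Q = C_5 = 42.
P − Q = 9694845 − 42 = 9694803.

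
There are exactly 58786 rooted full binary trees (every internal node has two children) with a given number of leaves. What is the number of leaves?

Full binary trees with L leaves are counted by C_{L−1}. The Catalan number equal to 58786 is C_11.
So the index is 11, and the number of leaves is 11 + 1 = 12.

12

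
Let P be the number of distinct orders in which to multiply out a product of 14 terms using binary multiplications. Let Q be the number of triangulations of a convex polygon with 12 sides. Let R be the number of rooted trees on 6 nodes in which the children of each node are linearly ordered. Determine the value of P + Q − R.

Bracketing 14 factors into binary products is counted by C_{14−1} = C_13. So P = C_13 = 742900.
The number of triangulations of a 12-gon is the Catalan number C_10 (index = sides − 2). So Q = C_10 = 16796.
Rooted ordered (plane) trees on m nodes have m−1 edges and are counted by C_{m−1}; m = 6 gives C_5. So R = C_5 = 42.
P + Q − R = 742900 + 16796 − 42 = 759654.

759654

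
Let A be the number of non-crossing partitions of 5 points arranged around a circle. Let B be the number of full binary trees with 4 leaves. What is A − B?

37

The non-crossing partitions of [5] form a lattice of size C_5. So A = C_5 = 42.
A full binary tree with L leaves has L−1 internal nodes and is counted by C_{L−1}; L = 4 gives C_3. So B = C_3 = 5.
A − B = 42 − 5 = 37.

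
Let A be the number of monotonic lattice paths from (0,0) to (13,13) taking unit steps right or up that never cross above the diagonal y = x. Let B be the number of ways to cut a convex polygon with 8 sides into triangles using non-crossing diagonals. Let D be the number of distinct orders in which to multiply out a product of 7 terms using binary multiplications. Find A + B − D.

742900

Monotone paths in an n×n grid that stay weakly below the diagonal are counted by C_n; here n = 13. So A = C_13 = 742900.
A convex 8-gon is triangulated into 6 triangles, and the number of such triangulations is the Catalan number C_{8−2} = C_6. So B = C_6 = 132.
Parenthesizations of m factors correspond to full binary trees with m leaves, counted by C_{m−1}; m = 7 gives C_6. So D = C_6 = 132.
A + B − D = 742900 + 132 − 132 = 742900.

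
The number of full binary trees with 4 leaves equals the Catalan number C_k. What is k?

A full binary tree with L leaves has L−1 internal nodes and is counted by C_{L−1}; L = 4 gives C_3.

3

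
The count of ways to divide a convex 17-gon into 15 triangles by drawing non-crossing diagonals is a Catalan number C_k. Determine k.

15

The number of triangulations of a 17-gon is the Catalan number C_15 (index = sides − 2).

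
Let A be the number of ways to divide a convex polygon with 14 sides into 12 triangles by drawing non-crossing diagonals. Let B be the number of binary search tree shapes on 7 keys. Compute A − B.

A convex 14-gon is triangulated into 12 triangles, and the number of such triangulations is the Catalan number C_{14−2} = C_12. So A = C_12 = 208012.
Rooted binary trees with 7 nodes (each child slot possibly empty) number C_7. So B = C_7 = 429.
A − B = 208012 − 429 = 207583.

207583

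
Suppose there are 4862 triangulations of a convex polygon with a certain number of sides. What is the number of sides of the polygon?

11

Triangulations of a convex m-gon are counted by C_{m−2}; 4862 = C_9.
So m − 2 = 9, giving m = 11 sides.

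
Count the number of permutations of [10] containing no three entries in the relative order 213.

16796

Permutations of [n] avoiding any single length-3 pattern are counted by C_n; here n = 10.
C_10 = 16796.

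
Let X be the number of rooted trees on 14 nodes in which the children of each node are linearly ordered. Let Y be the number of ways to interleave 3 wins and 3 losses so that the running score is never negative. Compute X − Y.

742895

Rooted ordered (plane) trees on m nodes have m−1 edges and are counted by C_{m−1}; m = 14 gives C_13. So X = C_13 = 742900.
Reading a vote for the leader as '(' and for the other as ')' turns such a sequence into a balanced string of 3 pairs, so the count is C_3. So Y = C_3 = 5.
X − Y = 742900 − 5 = 742895.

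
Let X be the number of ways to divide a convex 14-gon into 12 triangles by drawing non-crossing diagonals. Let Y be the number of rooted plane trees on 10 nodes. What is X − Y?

The number of triangulations of a 14-gon is the Catalan number C_12 (index = sides − 2). So X = C_12 = 208012.
A rooted plane tree on 10 nodes has 9 edges, and such trees are counted by C_9. So Y = C_9 = 4862.
X − Y = 208012 − 4862 = 203150.

203150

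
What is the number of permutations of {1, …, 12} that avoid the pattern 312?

Permutations of [n] avoiding any single length-3 pattern are counted by C_n; here n = 12.
C_12 = C(24,12)/13 = 2704156/13 = 208012.

208012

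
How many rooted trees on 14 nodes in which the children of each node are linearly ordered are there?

742900

Rooted ordered (plane) trees on m nodes have m−1 edges and are counted by C_{m−1}; m = 14 gives C_13.
C_13 = C(26,13)/14 = 10400600/14 = 742900.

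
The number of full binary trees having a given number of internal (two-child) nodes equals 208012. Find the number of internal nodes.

12

Full binary trees with n internal nodes are counted by C_n, and C_12 = 208012.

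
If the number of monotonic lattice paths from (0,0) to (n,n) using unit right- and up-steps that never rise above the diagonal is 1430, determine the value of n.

Such diagonal-avoiding paths in an n×n grid are counted by C_n, and C_8 = 1430.

8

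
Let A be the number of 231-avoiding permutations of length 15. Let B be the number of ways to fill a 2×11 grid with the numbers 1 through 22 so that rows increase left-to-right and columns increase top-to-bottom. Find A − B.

For any fixed pattern of length 3, the pattern-avoiding permutations of [15] number C_15. So A = C_15 = 9694845.
By the hook-length formula (or a Dyck-path bijection), SYT of shape 2×11 number C_11. So B = C_11 = 58786.
A − B = 9694845 − 58786 = 9636059.

9636059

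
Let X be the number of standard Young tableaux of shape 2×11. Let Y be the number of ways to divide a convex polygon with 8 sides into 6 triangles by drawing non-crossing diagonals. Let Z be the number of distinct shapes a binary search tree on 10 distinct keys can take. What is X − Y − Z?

41858

By the hook-length formula (or a Dyck-path bijection), SYT of shape 2×11 number C_11. So X = C_11 = 58786.
A convex 8-gon is triangulated into 6 triangles, and the number of such triangulations is the Catalan number C_{8−2} = C_6. So Y = C_6 = 132.
There are C_n binary search tree shapes on n keys; with n = 10 that is C_10. So Z = C_10 = 16796.
X − Y − Z = 58786 − 132 − 16796 = 41858.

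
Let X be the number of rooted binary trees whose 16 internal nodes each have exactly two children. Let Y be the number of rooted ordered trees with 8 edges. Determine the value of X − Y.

Full binary trees with n internal nodes are counted by C_n; here n = 16. So X = C_16 = 35357670.
Rooted ordered trees with n edges are counted by C_n; here n = 8. So Y = C_8 = 1430.
X − Y = 35357670 − 1430 = 35356240.

35356240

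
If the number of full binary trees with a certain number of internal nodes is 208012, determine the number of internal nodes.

12

Full binary trees with n internal nodes are counted by C_n. Since C_12 = 208012, the index is 12.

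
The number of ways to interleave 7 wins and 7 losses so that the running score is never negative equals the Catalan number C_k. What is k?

Reading a vote for the leader as '(' and for the other as ')' turns such a sequence into a balanced string of 7 pairs, so the count is C_7.

7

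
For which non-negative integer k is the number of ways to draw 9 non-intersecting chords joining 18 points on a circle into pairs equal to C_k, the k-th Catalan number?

Non-crossing perfect matchings of 2n points on a circle are counted by C_n; with 18 points, n = 9.

9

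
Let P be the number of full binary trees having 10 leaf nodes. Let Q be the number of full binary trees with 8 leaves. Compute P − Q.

A full binary tree with L leaves has L−1 internal nodes and is counted by C_{L−1}; L = 10 gives C_9. So P = C_9 = 4862.
A full binary tree with L leaves has L−1 internal nodes and is counted by C_{L−1}; L = 8 gives C_7. So Q = C_7 = 429.
P − Q = 4862 − 429 = 4433.

4433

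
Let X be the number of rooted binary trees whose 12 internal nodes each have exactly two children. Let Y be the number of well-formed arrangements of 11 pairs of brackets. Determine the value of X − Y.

Full binary trees with n internal nodes are counted by C_n; here n = 12. So X = C_12 = 208012.
A balanced arrangement of 11 bracket pairs is a Dyck word of semilength 11, so the count is C_11. So Y = C_11 = 58786.
X − Y = 208012 − 58786 = 149226.

149226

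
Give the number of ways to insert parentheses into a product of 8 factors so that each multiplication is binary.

Parenthesizations of m factors correspond to full binary trees with m leaves, counted by C_{m−1}; m = 8 gives C_7.
C_7 = C(14,7)/8 = 3432/8 = 429.

429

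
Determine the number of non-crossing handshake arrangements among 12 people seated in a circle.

With 12 = 2·6 people, non-crossing handshake pairings are non-crossing perfect matchings on a circle, counted by C_6.
C_6 = C(12,6)/7 = 924/7 = 132.

132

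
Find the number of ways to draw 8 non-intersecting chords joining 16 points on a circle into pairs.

Non-crossing perfect matchings of 2n points on a circle are counted by C_n; with 16 points, n = 8.
C_8 = C_7 · 2(2·7+1)/(7+2) = 429 · 30/9 = 1430.

1430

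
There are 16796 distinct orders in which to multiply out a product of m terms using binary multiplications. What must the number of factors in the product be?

11

Parenthesizations of m factors are counted by C_{m−1}. The Catalan number equal to 16796 is C_10.
So the index is 10, and the number of factors is 10 + 1 = 11.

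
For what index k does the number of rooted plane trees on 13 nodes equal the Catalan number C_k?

12

Rooted ordered (plane) trees on m nodes have m−1 edges and are counted by C_{m−1}; m = 13 gives C_12.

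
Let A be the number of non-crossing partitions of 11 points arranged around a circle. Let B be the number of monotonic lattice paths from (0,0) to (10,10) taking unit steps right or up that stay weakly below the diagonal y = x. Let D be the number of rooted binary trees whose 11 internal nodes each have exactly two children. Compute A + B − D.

The non-crossing partitions of [11] form a lattice of size C_11. So A = C_11 = 58786.
Sub-diagonal monotone paths from (0,0) to (10,10) biject with Dyck paths of semilength 10, giving C_10. So B = C_10 = 16796.
The number of full binary trees on 11 internal nodes is the Catalan number C_11. So D = C_11 = 58786.
A + B − D = 58786 + 16796 − 58786 = 16796.

16796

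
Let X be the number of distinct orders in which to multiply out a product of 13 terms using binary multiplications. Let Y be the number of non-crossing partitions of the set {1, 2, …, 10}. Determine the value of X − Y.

191216

Bracketing 13 factors into binary products is counted by C_{13−1} = C_12. So X = C_12 = 208012.
The non-crossing partitions of [10] form a lattice of size C_10. So Y = C_10 = 16796.
X − Y = 208012 − 16796 = 191216.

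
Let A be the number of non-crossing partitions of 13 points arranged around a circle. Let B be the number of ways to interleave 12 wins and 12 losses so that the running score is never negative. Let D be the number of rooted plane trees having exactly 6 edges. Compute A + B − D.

The non-crossing partitions of [13] form a lattice of size C_13. So A = C_13 = 742900.
Ballot sequences with n votes each where one side never trails are Dyck words, counted by C_n; here n = 12. So B = C_12 = 208012.
Rooted ordered trees with n edges are counted by C_n; here n = 6. So D = C_6 = 132.
A + B − D = 742900 + 208012 − 132 = 950780.

950780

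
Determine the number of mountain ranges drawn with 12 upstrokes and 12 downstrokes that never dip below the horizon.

Dyck paths of semilength n (length 2n) are counted by C_n; here n = 12.
C_12 = C_11 · 2(2·11+1)/(11+2) = 58786 · 46/13 = 208012.

208012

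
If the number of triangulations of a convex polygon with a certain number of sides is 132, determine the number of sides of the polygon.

8

Triangulations of a convex m-gon are counted by C_{m−2}. The Catalan number equal to 132 is C_6.
So m − 2 = 6, giving m = 8 sides.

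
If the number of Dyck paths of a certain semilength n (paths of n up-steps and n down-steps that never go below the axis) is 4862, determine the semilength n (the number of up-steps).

Dyck paths of semilength n are counted by C_n, and C_9 = 4862.

9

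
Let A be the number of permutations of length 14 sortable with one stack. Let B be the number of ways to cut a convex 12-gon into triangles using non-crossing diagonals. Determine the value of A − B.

2657644

By Knuth's characterisation, the stack-sortable permutations of length 14 are the 231-avoiders, numbering C_14. So A = C_14 = 2674440.
A convex 12-gon is triangulated into 10 triangles, and the number of such triangulations is the Catalan number C_{12−2} = C_10. So B = C_10 = 16796.
A − B = 2674440 − 16796 = 2657644.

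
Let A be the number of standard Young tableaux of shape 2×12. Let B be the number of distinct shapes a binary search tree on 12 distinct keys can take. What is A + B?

By the hook-length formula (or a Dyck-path bijection), SYT of shape 2×12 number C_12. So A = C_12 = 208012.
Rooted binary trees with 12 nodes (each child slot possibly empty) number C_12. So B = C_12 = 208012.
A + B = 208012 + 208012 = 416024.

416024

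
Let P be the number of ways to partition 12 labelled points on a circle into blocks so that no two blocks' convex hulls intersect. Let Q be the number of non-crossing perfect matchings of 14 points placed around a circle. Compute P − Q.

207583

The non-crossing partitions of [12] form a lattice of size C_12. So P = C_12 = 208012.
Pairing 14 circle points by 7 non-crossing chords gives C_7 matchings. So Q = C_7 = 429.
P − Q = 208012 − 429 = 207583.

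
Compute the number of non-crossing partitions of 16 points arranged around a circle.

35357670

Non-crossing partitions of an n-element set are counted by C_n; here n = 16.
C_16 = 35357670.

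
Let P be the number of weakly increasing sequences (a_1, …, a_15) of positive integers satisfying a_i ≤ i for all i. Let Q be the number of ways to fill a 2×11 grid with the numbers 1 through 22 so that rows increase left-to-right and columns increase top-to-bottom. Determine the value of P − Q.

9636059

Weakly increasing sequences with a_i ≤ i biject with Dyck paths of semilength 15, so there are C_15. So P = C_15 = 9694845.
By the hook-length formula (or a Dyck-path bijection), SYT of shape 2×11 number C_11. So Q = C_11 = 58786.
P − Q = 9694845 − 58786 = 9636059.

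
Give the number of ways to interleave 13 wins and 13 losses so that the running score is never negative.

Ballot sequences with n votes each where one side never trails are Dyck words, counted by C_n; here n = 13.
C_13 = C(26,13)/14 = 10400600/14 = 742900.

742900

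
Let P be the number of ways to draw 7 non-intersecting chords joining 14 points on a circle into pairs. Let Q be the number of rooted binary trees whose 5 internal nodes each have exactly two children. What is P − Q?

387

Pairing 14 circle points by 7 non-crossing chords gives C_7 matchings. So P = C_7 = 429.
Full binary trees with n internal nodes are counted by C_n; here n = 5. So Q = C_5 = 42.
P − Q = 429 − 42 = 387.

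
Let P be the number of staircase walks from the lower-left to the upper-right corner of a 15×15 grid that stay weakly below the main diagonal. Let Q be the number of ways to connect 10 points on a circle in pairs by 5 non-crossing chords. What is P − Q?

9694803

Sub-diagonal monotone paths from (0,0) to (15,15) biject with Dyck paths of semilength 15, giving C_15. So P = C_15 = 9694845.
Pairing 10 circle points by 5 non-crossing chords gives C_5 matchings. So Q = C_5 = 42.
P − Q = 9694845 − 42 = 9694803.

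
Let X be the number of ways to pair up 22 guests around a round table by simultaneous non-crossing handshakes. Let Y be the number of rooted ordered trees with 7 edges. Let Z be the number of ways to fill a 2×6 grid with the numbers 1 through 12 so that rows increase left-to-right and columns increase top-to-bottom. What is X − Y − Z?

Non-crossing handshake pairings of 2n people are counted by C_n; 22 people gives n = 11. So X = C_11 = 58786.
A rooted plane tree with 7 edges has 8 nodes, and the count is C_7. So Y = C_7 = 429.
By the hook-length formula (or a Dyck-path bijection), SYT of shape 2×6 number C_6. So Z = C_6 = 132.
X − Y − Z = 58786 − 429 − 132 = 58225.

58225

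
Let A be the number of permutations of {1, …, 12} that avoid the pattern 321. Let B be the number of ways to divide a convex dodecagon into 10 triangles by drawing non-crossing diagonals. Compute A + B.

For any fixed pattern of length 3, the pattern-avoiding permutations of [12] number C_12. So A = C_12 = 208012.
Triangulations of a convex m-gon are counted by C_{m−2}; with m = 12 this is C_10. So B = C_10 = 16796.
A + B = 208012 + 16796 = 224808.

224808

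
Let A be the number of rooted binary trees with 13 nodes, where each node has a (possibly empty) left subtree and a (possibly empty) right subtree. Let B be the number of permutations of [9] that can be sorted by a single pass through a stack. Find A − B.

738038

Rooted binary trees with 13 nodes (each child slot possibly empty) number C_13. So A = C_13 = 742900.
By Knuth's characterisation, the stack-sortable permutations of length 9 are the 231-avoiders, numbering C_9. So B = C_9 = 4862.
A − B = 742900 − 4862 = 738038.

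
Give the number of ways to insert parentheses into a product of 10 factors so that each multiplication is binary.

Parenthesizations of m factors correspond to full binary trees with m leaves, counted by C_{m−1}; m = 10 gives C_9.
C_9 = C(18,9)/10 = 48620/10 = 4862.

4862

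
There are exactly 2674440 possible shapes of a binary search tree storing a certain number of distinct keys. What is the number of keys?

Binary search tree shapes on n keys are counted by C_n. The Catalan number equal to 2674440 is C_14.

14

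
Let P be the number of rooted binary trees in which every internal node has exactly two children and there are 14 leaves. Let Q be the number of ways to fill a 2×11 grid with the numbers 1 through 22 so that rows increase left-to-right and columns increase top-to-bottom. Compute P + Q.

801686

A full binary tree with L leaves has L−1 internal nodes and is counted by C_{L−1}; L = 14 gives C_13. So P = C_13 = 742900.
By the hook-length formula (or a Dyck-path bijection), SYT of shape 2×11 number C_11. So Q = C_11 = 58786.
P + Q = 742900 + 58786 = 801686.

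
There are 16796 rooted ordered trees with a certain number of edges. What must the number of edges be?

Rooted ordered trees with n edges are counted by C_n; 16796 = C_10.

10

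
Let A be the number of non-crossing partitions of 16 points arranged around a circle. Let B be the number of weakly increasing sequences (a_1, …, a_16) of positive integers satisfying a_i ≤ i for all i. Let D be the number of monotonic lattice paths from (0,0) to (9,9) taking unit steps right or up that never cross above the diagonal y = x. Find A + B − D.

70710478

Non-crossing partitions of an n-element set are counted by C_n; here n = 16. So A = C_16 = 35357670.
Weakly increasing sequences with a_i ≤ i biject with Dyck paths of semilength 16, so there are C_16. So B = C_16 = 35357670.
Monotone paths in an n×n grid that stay weakly below the diagonal are counted by C_n; here n = 9. So D = C_9 = 4862.
A + B − D = 35357670 + 35357670 − 4862 = 70710478.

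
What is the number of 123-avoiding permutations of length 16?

For any fixed pattern of length 3, the pattern-avoiding permutations of [16] number C_16.
C_16 = C(32,16)/17 = 601080390/17 = 35357670.

35357670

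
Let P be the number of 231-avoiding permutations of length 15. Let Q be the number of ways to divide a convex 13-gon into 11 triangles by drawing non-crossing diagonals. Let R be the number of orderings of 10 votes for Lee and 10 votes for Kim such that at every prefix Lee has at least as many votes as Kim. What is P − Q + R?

Permutations of [n] avoiding any single length-3 pattern are counted by C_n; here n = 15. So P = C_15 = 9694845.
The number of triangulations of a 13-gon is the Catalan number C_11 (index = sides − 2). So Q = C_11 = 58786.
Ballot sequences with n votes each where one side never trails are Dyck words, counted by C_n; here n = 10. So R = C_10 = 16796.
P − Q + R = 9694845 − 58786 + 16796 = 9652855.

9652855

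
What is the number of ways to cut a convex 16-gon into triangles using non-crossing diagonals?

2674440

A convex 16-gon is triangulated into 14 triangles, and the number of such triangulations is the Catalan number C_{16−2} = C_14.
C_14 = C_13 · 2(2·13+1)/(13+2) = 742900 · 54/15 = 2674440.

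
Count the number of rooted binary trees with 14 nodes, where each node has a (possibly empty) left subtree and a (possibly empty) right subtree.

There are C_n binary search tree shapes on n keys; with n = 14 that is C_14.
C_14 = C(28,14)/15 = 40116600/15 = 2674440.

2674440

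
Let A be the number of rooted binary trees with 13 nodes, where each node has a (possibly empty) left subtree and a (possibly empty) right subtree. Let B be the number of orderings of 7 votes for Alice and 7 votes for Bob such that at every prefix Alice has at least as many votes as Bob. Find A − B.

Binary trees (left/right distinguished) on n nodes are counted by C_n; here n = 13. So A = C_13 = 742900.
Ballot sequences with n votes each where one side never trails are Dyck words, counted by C_n; here n = 7. So B = C_7 = 429.
A − B = 742900 − 429 = 742471.

742471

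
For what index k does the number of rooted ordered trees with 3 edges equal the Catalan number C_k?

Rooted ordered trees with n edges are counted by C_n; here n = 3.

3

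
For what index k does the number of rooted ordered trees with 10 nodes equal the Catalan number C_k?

9

A rooted plane tree on 10 nodes has 9 edges, and such trees are counted by C_9.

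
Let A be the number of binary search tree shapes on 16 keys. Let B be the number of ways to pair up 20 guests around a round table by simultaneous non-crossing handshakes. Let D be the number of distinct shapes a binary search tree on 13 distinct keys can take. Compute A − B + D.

36083774

There are C_n binary search tree shapes on n keys; with n = 16 that is C_16. So A = C_16 = 35357670.
Non-crossing handshake pairings of 2n people are counted by C_n; 20 people gives n = 10. So B = C_10 = 16796.
Rooted binary trees with 13 nodes (each child slot possibly empty) number C_13. So D = C_13 = 742900.
A − B + D = 35357670 − 16796 + 742900 = 36083774.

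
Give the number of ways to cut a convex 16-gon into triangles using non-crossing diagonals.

A convex 16-gon is triangulated into 14 triangles, and the number of such triangulations is the Catalan number C_{16−2} = C_14.
C_14 = C(28,14)/15 = 40116600/15 = 2674440.

2674440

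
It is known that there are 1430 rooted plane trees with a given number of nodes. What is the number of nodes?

Rooted ordered trees on m nodes are counted by C_{m−1}, and C_8 = 1430.
So the index is 8, and the number of nodes is 8 + 1 = 9.

9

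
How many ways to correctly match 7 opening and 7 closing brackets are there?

With 7 pairs the number of balanced bracket strings is the Catalan number C_7.
C_7 = C(14,7)/8 = 3432/8 = 429.

429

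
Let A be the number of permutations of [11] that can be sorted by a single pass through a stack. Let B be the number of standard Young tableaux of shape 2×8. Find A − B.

Stack-sortable permutations are exactly the 231-avoiding ones, counted by C_n; here n = 11. So A = C_11 = 58786.
By the hook-length formula (or a Dyck-path bijection), SYT of shape 2×8 number C_8. So B = C_8 = 1430.
A − B = 58786 − 1430 = 57356.

57356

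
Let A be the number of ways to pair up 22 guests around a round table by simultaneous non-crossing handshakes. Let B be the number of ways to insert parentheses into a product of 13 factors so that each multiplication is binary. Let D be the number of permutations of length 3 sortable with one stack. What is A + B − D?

266793

Non-crossing handshake pairings of 2n people are counted by C_n; 22 people gives n = 11. So A = C_11 = 58786.
Ways to associate a product of 13 factors correspond to binary trees on 13 leaves, so the count is C_12. So B = C_12 = 208012.
By Knuth's characterisation, the stack-sortable permutations of length 3 are the 231-avoiders, numbering C_3. So D = C_3 = 5.
A + B − D = 58786 + 208012 − 5 = 266793.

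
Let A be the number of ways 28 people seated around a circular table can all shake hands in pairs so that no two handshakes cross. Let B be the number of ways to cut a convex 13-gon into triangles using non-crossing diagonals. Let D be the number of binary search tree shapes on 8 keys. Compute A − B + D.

2617084

Non-crossing handshake pairings of 2n people are counted by C_n; 28 people gives n = 14. So A = C_14 = 2674440.
Triangulations of a convex m-gon are counted by C_{m−2}; with m = 13 this is C_11. So B = C_11 = 58786.
There are C_n binary search tree shapes on n keys; with n = 8 that is C_8. So D = C_8 = 1430.
A − B + D = 2674440 − 58786 + 1430 = 2617084.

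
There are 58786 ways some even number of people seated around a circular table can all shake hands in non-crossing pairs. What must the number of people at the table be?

Non-crossing handshake pairings of 2n people are counted by C_n, and C_11 = 58786.
So n = 11, and there are 2n = 22 people.

22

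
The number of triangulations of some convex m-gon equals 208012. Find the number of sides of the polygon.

Triangulations of a convex m-gon are counted by C_{m−2}, and C_12 = 208012.
So m − 2 = 12, giving m = 14 sides.

14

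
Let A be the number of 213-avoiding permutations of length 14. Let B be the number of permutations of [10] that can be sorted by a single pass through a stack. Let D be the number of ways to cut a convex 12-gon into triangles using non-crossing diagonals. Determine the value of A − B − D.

2640848

For any fixed pattern of length 3, the pattern-avoiding permutations of [14] number C_14. So A = C_14 = 2674440.
Stack-sortable permutations are exactly the 231-avoiding ones, counted by C_n; here n = 10. So B = C_10 = 16796.
A convex 12-gon is triangulated into 10 triangles, and the number of such triangulations is the Catalan number C_{12−2} = C_10. So D = C_10 = 16796.
A − B − D = 2674440 − 16796 − 16796 = 2640848.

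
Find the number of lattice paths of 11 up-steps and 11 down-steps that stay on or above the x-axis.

58786

Paths of 11 up- and 11 down-steps that never dip below the axis are Dyck paths; their count is C_11.
C_11 = C_10 · 2(2·10+1)/(10+2) = 16796 · 42/12 = 58786.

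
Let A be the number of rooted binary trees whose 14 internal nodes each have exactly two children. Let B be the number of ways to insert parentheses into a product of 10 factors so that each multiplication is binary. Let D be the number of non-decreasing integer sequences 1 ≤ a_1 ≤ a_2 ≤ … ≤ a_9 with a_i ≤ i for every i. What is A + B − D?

2674440

The number of full binary trees on 14 internal nodes is the Catalan number C_14. So A = C_14 = 2674440.
Bracketing 10 factors into binary products is counted by C_{10−1} = C_9. So B = C_9 = 4862.
Weakly increasing sequences with a_i ≤ i biject with Dyck paths of semilength 9, so there are C_9. So D = C_9 = 4862.
A + B − D = 2674440 + 4862 − 4862 = 2674440.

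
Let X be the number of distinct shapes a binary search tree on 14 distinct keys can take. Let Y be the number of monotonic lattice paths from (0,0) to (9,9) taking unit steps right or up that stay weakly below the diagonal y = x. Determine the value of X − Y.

There are C_n binary search tree shapes on n keys; with n = 14 that is C_14. So X = C_14 = 2674440.
Sub-diagonal monotone paths from (0,0) to (9,9) biject with Dyck paths of semilength 9, giving C_9. So Y = C_9 = 4862.
X − Y = 2674440 − 4862 = 2669578.

2669578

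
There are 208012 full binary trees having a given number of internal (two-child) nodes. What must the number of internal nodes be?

Full binary trees with n internal nodes are counted by C_n. The Catalan number equal to 208012 is C_12.

12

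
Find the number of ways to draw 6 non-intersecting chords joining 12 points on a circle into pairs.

132

Pairing 12 circle points by 6 non-crossing chords gives C_6 matchings.
C_6 = C(12,6)/7 = 924/7 = 132.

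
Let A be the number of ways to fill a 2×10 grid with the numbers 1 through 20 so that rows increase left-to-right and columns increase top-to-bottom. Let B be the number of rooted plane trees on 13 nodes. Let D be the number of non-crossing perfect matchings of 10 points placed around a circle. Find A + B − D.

224766

By the hook-length formula (or a Dyck-path bijection), SYT of shape 2×10 number C_10. So A = C_10 = 16796.
Rooted ordered (plane) trees on m nodes have m−1 edges and are counted by C_{m−1}; m = 13 gives C_12. So B = C_12 = 208012.
Non-crossing perfect matchings of 2n points on a circle are counted by C_n; with 10 points, n = 5. So D = C_5 = 42.
A + B − D = 16796 + 208012 − 42 = 224766.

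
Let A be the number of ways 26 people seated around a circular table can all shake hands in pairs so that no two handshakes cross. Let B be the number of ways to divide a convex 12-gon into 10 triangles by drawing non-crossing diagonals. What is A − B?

With 26 = 2·13 people, non-crossing handshake pairings are non-crossing perfect matchings on a circle, counted by C_13. So A = C_13 = 742900.
A convex 12-gon is triangulated into 10 triangles, and the number of such triangulations is the Catalan number C_{12−2} = C_10. So B = C_10 = 16796.
A − B = 742900 − 16796 = 726104.

726104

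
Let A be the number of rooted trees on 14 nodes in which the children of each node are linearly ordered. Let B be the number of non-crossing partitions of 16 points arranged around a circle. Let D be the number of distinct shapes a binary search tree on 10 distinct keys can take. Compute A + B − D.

36083774

Rooted ordered (plane) trees on m nodes have m−1 edges and are counted by C_{m−1}; m = 14 gives C_13. So A = C_13 = 742900.
Non-crossing partitions of an n-element set are counted by C_n; here n = 16. So B = C_16 = 35357670.
Rooted binary trees with 10 nodes (each child slot possibly empty) number C_10. So D = C_10 = 16796.
A + B − D = 742900 + 35357670 − 16796 = 36083774.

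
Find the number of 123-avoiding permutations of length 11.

Permutations of [n] avoiding any single length-3 pattern are counted by C_n; here n = 11.
C_11 = 58786.

58786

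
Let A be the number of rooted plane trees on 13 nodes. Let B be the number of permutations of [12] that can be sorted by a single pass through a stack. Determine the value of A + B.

416024

Rooted ordered (plane) trees on m nodes have m−1 edges and are counted by C_{m−1}; m = 13 gives C_12. So A = C_12 = 208012.
Stack-sortable permutations are exactly the 231-avoiding ones, counted by C_n; here n = 12. So B = C_12 = 208012.
A + B = 208012 + 208012 = 416024.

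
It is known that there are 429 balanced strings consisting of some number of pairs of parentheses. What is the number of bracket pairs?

7

Balanced strings of n bracket-pairs are counted by C_n, and C_7 = 429.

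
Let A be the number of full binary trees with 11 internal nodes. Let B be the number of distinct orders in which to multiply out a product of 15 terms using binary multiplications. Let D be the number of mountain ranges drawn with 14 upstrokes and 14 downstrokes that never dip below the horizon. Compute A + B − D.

58786

The number of full binary trees on 11 internal nodes is the Catalan number C_11. So A = C_11 = 58786.
Ways to associate a product of 15 factors correspond to binary trees on 15 leaves, so the count is C_14. So B = C_14 = 2674440.
A Dyck path with 14 up-steps and 14 down-steps has semilength 14, so there are C_14 of them. So D = C_14 = 2674440.
A + B − D = 58786 + 2674440 − 2674440 = 58786.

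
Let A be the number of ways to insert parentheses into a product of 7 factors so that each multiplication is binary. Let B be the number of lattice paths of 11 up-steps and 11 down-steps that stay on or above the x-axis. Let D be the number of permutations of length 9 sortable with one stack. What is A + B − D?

Bracketing 7 factors into binary products is counted by C_{7−1} = C_6. So A = C_6 = 132.
Paths of 11 up- and 11 down-steps that never dip below the axis are Dyck paths; their count is C_11. So B = C_11 = 58786.
Stack-sortable permutations are exactly the 231-avoiding ones, counted by C_n; here n = 9. So D = C_9 = 4862.
A + B − D = 132 + 58786 − 4862 = 54056.

54056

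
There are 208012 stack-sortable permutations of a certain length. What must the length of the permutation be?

12

Stack-sortable permutations of [n] are counted by C_n; 208012 = C_12.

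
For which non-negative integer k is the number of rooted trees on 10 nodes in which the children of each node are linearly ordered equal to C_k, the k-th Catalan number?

9

A rooted plane tree on 10 nodes has 9 edges, and such trees are counted by C_9.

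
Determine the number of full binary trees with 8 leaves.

A full binary tree with L leaves has L−1 internal nodes and is counted by C_{L−1}; L = 8 gives C_7.
C_7 = C_6 · 2(2·6+1)/(6+2) = 132 · 26/8 = 429.

429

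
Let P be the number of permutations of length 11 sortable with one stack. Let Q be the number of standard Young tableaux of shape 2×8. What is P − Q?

By Knuth's characterisation, the stack-sortable permutations of length 11 are the 231-avoiders, numbering C_11. So P = C_11 = 58786.
By the hook-length formula (or a Dyck-path bijection), SYT of shape 2×8 number C_8. So Q = C_8 = 1430.
P − Q = 58786 − 1430 = 57356.

57356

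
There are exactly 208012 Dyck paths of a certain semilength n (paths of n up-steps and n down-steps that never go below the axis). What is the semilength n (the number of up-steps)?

Dyck paths of semilength n are counted by C_n; 208012 = C_12.

12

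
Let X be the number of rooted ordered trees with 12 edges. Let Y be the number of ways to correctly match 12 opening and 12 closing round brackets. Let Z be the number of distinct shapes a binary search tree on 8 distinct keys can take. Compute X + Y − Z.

414594

A rooted plane tree with 12 edges has 13 nodes, and the count is C_12. So X = C_12 = 208012.
A balanced arrangement of 12 bracket pairs is a Dyck word of semilength 12, so the count is C_12. So Y = C_12 = 208012.
Binary trees (left/right distinguished) on n nodes are counted by C_n; here n = 8. So Z = C_8 = 1430.
X + Y − Z = 208012 + 208012 − 1430 = 414594.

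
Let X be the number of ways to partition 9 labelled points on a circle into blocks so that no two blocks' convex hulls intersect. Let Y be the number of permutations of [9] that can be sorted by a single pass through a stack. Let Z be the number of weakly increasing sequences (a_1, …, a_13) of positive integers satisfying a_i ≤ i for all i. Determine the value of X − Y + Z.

742900

Non-crossing partitions of an n-element set are counted by C_n; here n = 9. So X = C_9 = 4862.
Stack-sortable permutations are exactly the 231-avoiding ones, counted by C_n; here n = 9. So Y = C_9 = 4862.
Such sub-staircase sequences of length n are counted by C_n; here n = 13. So Z = C_13 = 742900.
X − Y + Z = 4862 − 4862 + 742900 = 742900.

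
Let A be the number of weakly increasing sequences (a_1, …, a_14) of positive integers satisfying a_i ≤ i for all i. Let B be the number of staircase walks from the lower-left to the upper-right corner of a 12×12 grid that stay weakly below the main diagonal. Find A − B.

2466428

Weakly increasing sequences with a_i ≤ i biject with Dyck paths of semilength 14, so there are C_14. So A = C_14 = 2674440.
Monotone paths in an n×n grid that stay weakly below the diagonal are counted by C_n; here n = 12. So B = C_12 = 208012.
A − B = 2674440 − 208012 = 2466428.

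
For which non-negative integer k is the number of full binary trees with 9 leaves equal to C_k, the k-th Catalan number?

8

A full binary tree with L leaves has L−1 internal nodes and is counted by C_{L−1}; L = 9 gives C_8.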